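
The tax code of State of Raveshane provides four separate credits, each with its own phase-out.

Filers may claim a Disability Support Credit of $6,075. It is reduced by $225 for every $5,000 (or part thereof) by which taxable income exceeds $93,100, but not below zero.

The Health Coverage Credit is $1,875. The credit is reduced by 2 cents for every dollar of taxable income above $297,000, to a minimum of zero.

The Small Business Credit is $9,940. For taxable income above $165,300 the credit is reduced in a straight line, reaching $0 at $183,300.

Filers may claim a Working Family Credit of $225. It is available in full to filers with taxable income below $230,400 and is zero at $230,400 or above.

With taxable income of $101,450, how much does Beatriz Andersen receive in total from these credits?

Disability Support Credit: income exceeds $93,100 by $8,350, which is 2 full-or-partial $5,000 increments; reduction = 2 × $225 = $450, leaving $5,625.
Health Coverage Credit: $101,450 is at or below the $297,000 threshold, so the full $1,875 applies.
Small Business Credit: $101,450 is at or below the $165,300 threshold, so the full $9,940 applies.
Working Family Credit: $101,450 is below the $230,400 cutoff, so the full $225 applies.
Total: $5,625 + $1,875 + $9,940 + $225 = $17,665.

$17,665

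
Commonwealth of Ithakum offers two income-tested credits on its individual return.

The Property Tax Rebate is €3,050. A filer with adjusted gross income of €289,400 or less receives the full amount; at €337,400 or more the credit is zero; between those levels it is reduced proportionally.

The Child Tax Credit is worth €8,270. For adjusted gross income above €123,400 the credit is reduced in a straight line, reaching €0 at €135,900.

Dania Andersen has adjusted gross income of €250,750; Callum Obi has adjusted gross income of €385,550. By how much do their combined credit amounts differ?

€3,050

Dania (€250,750): Property Tax Rebate: €250,750 is at or below the €289,400 threshold, so the full €3,050 applies. Child Tax Credit: €250,750 is at or above €135,900, so the credit is €0. total €3,050 + €0 = €3,050
Callum (€385,550): Property Tax Rebate: €385,550 is at or above €337,400, so the credit is €0. Child Tax Credit: €385,550 is at or above €135,900, so the credit is €0. total €0 + €0 = €0
Difference: |€3,050 − €0| = €3,050.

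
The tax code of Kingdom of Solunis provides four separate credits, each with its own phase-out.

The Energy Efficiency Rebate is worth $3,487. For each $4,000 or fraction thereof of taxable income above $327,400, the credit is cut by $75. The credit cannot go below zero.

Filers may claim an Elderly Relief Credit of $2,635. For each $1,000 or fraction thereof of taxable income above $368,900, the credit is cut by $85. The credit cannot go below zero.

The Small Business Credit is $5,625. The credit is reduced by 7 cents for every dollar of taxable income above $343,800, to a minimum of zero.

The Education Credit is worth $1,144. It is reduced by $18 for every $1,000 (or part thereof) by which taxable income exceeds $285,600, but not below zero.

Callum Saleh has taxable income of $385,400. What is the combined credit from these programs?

$6,265

Energy Efficiency Rebate: income exceeds $327,400 by $58,000, which is 15 full-or-partial $4,000 increments; reduction = 15 × $75 = $1,125, leaving $2,362.
Elderly Relief Credit: income exceeds $368,900 by $16,500, which is 17 full-or-partial $1,000 increments; reduction = 17 × $85 = $1,445, leaving $1,190.
Small Business Credit: 7% of the $41,600 excess over $343,800 is $2,912; credit = $5,625 − $2,912 = $2,713.
Education Credit: income exceeds $285,600 by $99,800 → 100 increments × $18 = $1,800 ≥ base, so the credit is $0.
Total: $2,362 + $1,190 + $2,713 + $0 = $6,265.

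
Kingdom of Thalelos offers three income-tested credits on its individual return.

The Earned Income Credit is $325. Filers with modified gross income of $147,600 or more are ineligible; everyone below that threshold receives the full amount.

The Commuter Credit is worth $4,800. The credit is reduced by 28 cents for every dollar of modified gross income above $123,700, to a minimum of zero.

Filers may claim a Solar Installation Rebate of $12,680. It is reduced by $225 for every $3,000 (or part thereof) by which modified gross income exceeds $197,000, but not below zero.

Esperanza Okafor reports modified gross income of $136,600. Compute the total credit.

$14,193

Earned Income Credit: $136,600 is below the $147,600 cutoff, so the full $325 applies.
Commuter Credit: 28% of the $12,900 excess over $123,700 is $3,612; credit = $4,800 − $3,612 = $1,188.
Solar Installation Rebate: $136,600 is at or below the $197,000 threshold, so the full $12,680 applies.
Total: $325 + $1,188 + $12,680 = $14,193.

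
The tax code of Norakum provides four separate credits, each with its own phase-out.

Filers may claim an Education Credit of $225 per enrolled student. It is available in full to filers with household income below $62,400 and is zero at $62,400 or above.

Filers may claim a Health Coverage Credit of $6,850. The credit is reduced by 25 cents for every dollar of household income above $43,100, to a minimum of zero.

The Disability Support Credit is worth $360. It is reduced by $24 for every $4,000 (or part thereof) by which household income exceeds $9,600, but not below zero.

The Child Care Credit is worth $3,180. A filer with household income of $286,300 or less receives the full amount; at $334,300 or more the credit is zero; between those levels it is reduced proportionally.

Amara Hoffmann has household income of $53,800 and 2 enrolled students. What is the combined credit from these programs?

$7,877

Education Credit: base = 2 × $225 = $450. $53,800 is below the $62,400 cutoff, so the full $450 applies.
Health Coverage Credit: 25% of the $10,700 excess over $43,100 is $2,675; credit = $6,850 − $2,675 = $4,175.
Disability Support Credit: income exceeds $9,600 by $44,200, which is 12 full-or-partial $4,000 increments; reduction = 12 × $24 = $288, leaving $72.
Child Care Credit: $53,800 is at or below the $286,300 threshold, so the full $3,180 applies.
Total: $450 + $4,175 + $72 + $3,180 = $7,877.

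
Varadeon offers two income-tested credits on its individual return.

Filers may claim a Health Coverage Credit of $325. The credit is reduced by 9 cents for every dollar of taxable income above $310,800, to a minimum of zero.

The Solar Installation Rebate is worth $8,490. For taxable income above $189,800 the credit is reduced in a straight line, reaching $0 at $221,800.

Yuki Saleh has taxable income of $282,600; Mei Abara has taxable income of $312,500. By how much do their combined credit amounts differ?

Yuki ($282,600): Health Coverage Credit: $282,600 is at or below the $310,800 threshold, so the full $325 applies. Solar Installation Rebate: $282,600 is at or above $221,800, so the credit is $0. total $325 + $0 = $325
Mei ($312,500): Health Coverage Credit: 9% of the $1,700 excess over $310,800 is $153; credit = $325 − $153 = $172. Solar Installation Rebate: $312,500 is at or above $221,800, so the credit is $0. total $172 + $0 = $172
Difference: |$325 − $172| = $153.

$153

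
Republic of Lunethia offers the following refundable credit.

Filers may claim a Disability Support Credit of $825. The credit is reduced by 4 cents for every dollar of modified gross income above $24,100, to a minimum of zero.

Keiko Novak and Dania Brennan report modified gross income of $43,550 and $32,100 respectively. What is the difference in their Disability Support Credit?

Keiko ($43,550): Disability Support Credit: 4% of the $19,450 excess over $24,100 is $778; credit = $825 − $778 = $47.
Dania ($32,100): Disability Support Credit: 4% of the $8,000 excess over $24,100 is $320; credit = $825 − $320 = $505.
Difference: |$47 − $505| = $458.

$458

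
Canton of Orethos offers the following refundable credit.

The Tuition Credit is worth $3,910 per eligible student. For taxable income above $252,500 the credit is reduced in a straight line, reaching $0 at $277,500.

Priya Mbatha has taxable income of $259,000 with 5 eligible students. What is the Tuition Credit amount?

$14,467

Tuition Credit: base = 5 × $3,910 = $19,550. $259,000 is $6,500 into a $25,000 phase-out range, leaving 18,500/25,000 of the credit: $19,550 × 18,500/25,000 = $14,467.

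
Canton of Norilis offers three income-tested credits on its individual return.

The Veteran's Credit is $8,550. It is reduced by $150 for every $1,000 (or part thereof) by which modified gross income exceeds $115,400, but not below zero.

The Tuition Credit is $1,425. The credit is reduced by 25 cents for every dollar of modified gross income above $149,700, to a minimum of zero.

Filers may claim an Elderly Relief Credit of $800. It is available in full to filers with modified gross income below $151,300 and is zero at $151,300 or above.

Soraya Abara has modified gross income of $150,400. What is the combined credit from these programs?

$5,350

Veteran's Credit: income exceeds $115,400 by $35,000, which is 35 full-or-partial $1,000 increments; reduction = 35 × $150 = $5,250, leaving $3,300.
Tuition Credit: 25% of the $700 excess over $149,700 is $175; credit = $1,425 − $175 = $1,250.
Elderly Relief Credit: $150,400 is below the $151,300 cutoff, so the full $800 applies.
Total: $3,300 + $1,250 + $800 = $5,350.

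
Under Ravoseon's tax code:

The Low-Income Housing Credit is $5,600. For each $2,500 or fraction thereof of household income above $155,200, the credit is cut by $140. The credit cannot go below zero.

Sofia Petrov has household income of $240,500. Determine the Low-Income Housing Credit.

$700

Low-Income Housing Credit: income exceeds $155,200 by $85,300, which is 35 full-or-partial $2,500 increments; reduction = 35 × $140 = $4,900, leaving $700.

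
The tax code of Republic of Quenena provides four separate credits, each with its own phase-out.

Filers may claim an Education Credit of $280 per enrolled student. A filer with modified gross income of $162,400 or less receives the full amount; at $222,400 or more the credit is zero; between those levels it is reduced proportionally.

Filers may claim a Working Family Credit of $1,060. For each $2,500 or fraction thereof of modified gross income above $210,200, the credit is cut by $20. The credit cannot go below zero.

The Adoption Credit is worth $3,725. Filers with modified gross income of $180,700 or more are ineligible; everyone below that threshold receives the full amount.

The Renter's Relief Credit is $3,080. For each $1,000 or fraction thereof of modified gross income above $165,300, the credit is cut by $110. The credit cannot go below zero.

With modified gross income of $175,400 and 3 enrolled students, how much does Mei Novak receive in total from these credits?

$7,313

Education Credit: base = 3 × $280 = $840. $175,400 is $13,000 into a $60,000 phase-out range, leaving 47,000/60,000 of the credit: $840 × 47,000/60,000 = $658.
Working Family Credit: $175,400 is at or below the $210,200 threshold, so the full $1,060 applies.
Adoption Credit: $175,400 is below the $180,700 cutoff, so the full $3,725 applies.
Renter's Relief Credit: income exceeds $165,300 by $10,100, which is 11 full-or-partial $1,000 increments; reduction = 11 × $110 = $1,210, leaving $1,870.
Total: $658 + $1,060 + $3,725 + $1,870 = $7,313.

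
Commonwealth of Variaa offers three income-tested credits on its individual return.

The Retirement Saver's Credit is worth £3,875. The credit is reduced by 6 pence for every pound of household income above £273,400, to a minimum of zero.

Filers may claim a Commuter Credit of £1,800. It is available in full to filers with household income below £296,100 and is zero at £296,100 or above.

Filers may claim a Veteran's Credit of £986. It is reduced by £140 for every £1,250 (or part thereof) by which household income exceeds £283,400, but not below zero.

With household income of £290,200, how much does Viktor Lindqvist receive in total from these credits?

£4,813

Retirement Saver's Credit: 6% of the £16,800 excess over £273,400 is £1,008; credit = £3,875 − £1,008 = £2,867.
Commuter Credit: £290,200 is below the £296,100 cutoff, so the full £1,800 applies.
Veteran's Credit: income exceeds £283,400 by £6,800, which is 6 full-or-partial £1,250 increments; reduction = 6 × £140 = £840, leaving £146.
Total: £2,867 + £1,800 + £146 = £4,813.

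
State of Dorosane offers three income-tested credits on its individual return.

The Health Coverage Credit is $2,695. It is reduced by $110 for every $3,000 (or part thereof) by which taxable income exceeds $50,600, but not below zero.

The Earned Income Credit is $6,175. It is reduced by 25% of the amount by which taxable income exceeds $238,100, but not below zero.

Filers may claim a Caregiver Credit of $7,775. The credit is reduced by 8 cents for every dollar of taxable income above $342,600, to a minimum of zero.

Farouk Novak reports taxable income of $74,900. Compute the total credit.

$15,655

Health Coverage Credit: income exceeds $50,600 by $24,300, which is 9 full-or-partial $3,000 increments; reduction = 9 × $110 = $990, leaving $1,705.
Earned Income Credit: $74,900 is at or below the $238,100 threshold, so the full $6,175 applies.
Caregiver Credit: $74,900 is at or below the $342,600 threshold, so the full $7,775 applies.
Total: $1,705 + $6,175 + $7,775 = $15,655.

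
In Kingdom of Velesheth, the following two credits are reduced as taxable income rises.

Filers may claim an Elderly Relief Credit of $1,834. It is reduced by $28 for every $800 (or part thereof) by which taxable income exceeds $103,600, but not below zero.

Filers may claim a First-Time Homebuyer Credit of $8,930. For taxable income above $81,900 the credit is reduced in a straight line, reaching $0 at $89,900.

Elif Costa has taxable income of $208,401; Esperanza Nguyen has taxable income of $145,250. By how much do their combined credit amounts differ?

Elif ($208,401): Elderly Relief Credit: income exceeds $103,600 by $104,801 → 132 increments × $28 = $3,696 ≥ base, so the credit is $0. First-Time Homebuyer Credit: $208,401 is at or above $89,900, so the credit is $0. total $0 + $0 = $0
Esperanza ($145,250): Elderly Relief Credit: income exceeds $103,600 by $41,650, which is 53 full-or-partial $800 increments; reduction = 53 × $28 = $1,484, leaving $350. First-Time Homebuyer Credit: $145,250 is at or above $89,900, so the credit is $0. total $350 + $0 = $350
Difference: |$0 − $350| = $350.

$350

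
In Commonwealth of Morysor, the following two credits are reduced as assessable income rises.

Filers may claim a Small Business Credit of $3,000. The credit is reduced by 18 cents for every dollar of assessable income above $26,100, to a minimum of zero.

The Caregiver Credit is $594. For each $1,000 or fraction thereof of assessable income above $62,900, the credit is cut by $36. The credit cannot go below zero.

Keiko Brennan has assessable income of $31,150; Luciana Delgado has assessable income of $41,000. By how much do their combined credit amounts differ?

Keiko ($31,150): Small Business Credit: 18% of the $5,050 excess over $26,100 is $909; credit = $3,000 − $909 = $2,091. Caregiver Credit: $31,150 is at or below the $62,900 threshold, so the full $594 applies. total $2,091 + $594 = $2,685
Luciana ($41,000): Small Business Credit: 18% of the $14,900 excess over $26,100 is $2,682; credit = $3,000 − $2,682 = $318. Caregiver Credit: $41,000 is at or below the $62,900 threshold, so the full $594 applies. total $318 + $594 = $912
Difference: |$2,685 − $912| = $1,773.

$1,773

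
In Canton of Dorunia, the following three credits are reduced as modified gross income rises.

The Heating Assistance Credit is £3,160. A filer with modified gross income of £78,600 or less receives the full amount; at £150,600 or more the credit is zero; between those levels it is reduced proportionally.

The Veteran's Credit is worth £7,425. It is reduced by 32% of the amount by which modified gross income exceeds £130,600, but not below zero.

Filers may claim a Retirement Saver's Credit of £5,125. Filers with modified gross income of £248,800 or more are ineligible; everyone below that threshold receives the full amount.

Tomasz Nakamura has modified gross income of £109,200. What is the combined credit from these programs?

Heating Assistance Credit: £109,200 is £30,600 into a £72,000 phase-out range, leaving 41,400/72,000 of the credit: £3,160 × 41,400/72,000 = £1,817.
Veteran's Credit: £109,200 is at or below the £130,600 threshold, so the full £7,425 applies.
Retirement Saver's Credit: £109,200 is below the £248,800 cutoff, so the full £5,125 applies.
Total: £1,817 + £7,425 + £5,125 = £14,367.

£14,367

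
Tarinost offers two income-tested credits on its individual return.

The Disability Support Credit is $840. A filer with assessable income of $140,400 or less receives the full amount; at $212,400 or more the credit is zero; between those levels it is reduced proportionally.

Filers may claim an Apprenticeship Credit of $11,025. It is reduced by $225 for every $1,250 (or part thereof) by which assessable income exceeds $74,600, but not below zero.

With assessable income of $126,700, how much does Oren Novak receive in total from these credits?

$2,415

Disability Support Credit: $126,700 is at or below the $140,400 threshold, so the full $840 applies.
Apprenticeship Credit: income exceeds $74,600 by $52,100, which is 42 full-or-partial $1,250 increments; reduction = 42 × $225 = $9,450, leaving $1,575.
Total: $840 + $1,575 = $2,415.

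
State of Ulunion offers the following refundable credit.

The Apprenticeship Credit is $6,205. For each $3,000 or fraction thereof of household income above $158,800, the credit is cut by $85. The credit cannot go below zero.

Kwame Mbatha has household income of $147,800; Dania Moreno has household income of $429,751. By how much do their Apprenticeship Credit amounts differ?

$6,205

Kwame ($147,800): Apprenticeship Credit: $147,800 is at or below the $158,800 threshold, so the full $6,205 applies.
Dania ($429,751): Apprenticeship Credit: income exceeds $158,800 by $270,951 → 91 increments × $85 = $7,735 ≥ base, so the credit is $0.
Difference: |$6,205 − $0| = $6,205.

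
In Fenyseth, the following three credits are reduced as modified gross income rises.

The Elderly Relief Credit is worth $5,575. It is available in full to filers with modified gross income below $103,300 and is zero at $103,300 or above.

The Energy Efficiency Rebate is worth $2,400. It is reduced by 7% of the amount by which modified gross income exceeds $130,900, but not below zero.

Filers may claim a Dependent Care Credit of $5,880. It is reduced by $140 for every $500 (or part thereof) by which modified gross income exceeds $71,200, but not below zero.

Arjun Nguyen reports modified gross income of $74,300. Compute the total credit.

$12,875

Elderly Relief Credit: $74,300 is below the $103,300 cutoff, so the full $5,575 applies.
Energy Efficiency Rebate: $74,300 is at or below the $130,900 threshold, so the full $2,400 applies.
Dependent Care Credit: income exceeds $71,200 by $3,100, which is 7 full-or-partial $500 increments; reduction = 7 × $140 = $980, leaving $4,900.
Total: $5,575 + $2,400 + $4,900 = $12,875.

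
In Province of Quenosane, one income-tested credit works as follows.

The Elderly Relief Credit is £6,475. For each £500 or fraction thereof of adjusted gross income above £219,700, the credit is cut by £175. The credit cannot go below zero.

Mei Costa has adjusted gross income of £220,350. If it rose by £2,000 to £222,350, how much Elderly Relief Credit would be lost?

£700

At £220,350 — income exceeds £219,700 by £650, which is 2 full-or-partial £500 increments; reduction = 2 × £175 = £350, leaving £6,125.
At £222,350 — income exceeds £219,700 by £2,650, which is 6 full-or-partial £500 increments; reduction = 6 × £175 = £1,050, leaving £5,425.
Lost: £6,125 − £5,425 = £700.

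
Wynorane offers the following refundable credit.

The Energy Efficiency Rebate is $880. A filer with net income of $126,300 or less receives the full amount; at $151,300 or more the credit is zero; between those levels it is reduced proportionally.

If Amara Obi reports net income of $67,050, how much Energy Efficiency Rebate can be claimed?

$880

Energy Efficiency Rebate: $67,050 is at or below the $126,300 threshold, so the full $880 applies.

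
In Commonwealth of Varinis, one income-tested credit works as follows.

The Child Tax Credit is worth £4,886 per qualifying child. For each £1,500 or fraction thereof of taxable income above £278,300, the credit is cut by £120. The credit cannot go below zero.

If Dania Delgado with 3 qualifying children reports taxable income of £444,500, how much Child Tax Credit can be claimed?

£1,338

Child Tax Credit: base = 3 × £4,886 = £14,658. income exceeds £278,300 by £166,200, which is 111 full-or-partial £1,500 increments; reduction = 111 × £120 = £13,320, leaving £1,338.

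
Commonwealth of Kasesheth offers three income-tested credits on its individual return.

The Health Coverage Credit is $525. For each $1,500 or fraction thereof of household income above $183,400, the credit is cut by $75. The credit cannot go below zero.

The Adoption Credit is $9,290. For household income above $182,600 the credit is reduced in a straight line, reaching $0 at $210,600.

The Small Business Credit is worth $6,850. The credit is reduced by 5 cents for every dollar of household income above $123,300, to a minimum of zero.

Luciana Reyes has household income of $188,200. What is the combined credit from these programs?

$11,262

Health Coverage Credit: income exceeds $183,400 by $4,800, which is 4 full-or-partial $1,500 increments; reduction = 4 × $75 = $300, leaving $225.
Adoption Credit: $188,200 is $5,600 into a $28,000 phase-out range, leaving 22,400/28,000 of the credit: $9,290 × 22,400/28,000 = $7,432.
Small Business Credit: 5% of the $64,900 excess over $123,300 is $3,245; credit = $6,850 − $3,245 = $3,605.
Total: $225 + $7,432 + $3,605 = $11,262.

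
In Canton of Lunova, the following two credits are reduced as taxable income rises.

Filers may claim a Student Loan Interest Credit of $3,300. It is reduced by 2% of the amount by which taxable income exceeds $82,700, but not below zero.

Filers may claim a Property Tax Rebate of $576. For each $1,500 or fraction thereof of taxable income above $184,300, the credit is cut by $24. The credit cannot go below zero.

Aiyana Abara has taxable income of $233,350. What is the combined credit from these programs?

Student Loan Interest Credit: 2% of the $150,650 excess over $82,700 is $3,013; credit = $3,300 − $3,013 = $287.
Property Tax Rebate: income exceeds $184,300 by $49,050 → 33 increments × $24 = $792 ≥ base, so the credit is $0.
Total: $287 + $0 = $287.

$287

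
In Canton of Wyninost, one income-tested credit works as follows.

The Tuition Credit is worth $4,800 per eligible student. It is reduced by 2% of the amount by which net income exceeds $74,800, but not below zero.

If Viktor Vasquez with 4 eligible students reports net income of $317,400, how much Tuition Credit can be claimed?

Tuition Credit: base = 4 × $4,800 = $19,200. 2% of the $242,600 excess over $74,800 is $4,852; credit = $19,200 − $4,852 = $14,348.

$14,348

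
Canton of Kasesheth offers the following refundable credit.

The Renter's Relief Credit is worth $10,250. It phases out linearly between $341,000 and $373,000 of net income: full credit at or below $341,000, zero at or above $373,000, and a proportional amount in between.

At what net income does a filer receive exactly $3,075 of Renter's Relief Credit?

$363,400

$3,075 is 3,075/10,250 of the full $10,250, so 7,175/10,250 of the $32,000 range has been used: income = $341,000 + $32,000 × 7,175/10,250 = $363,400.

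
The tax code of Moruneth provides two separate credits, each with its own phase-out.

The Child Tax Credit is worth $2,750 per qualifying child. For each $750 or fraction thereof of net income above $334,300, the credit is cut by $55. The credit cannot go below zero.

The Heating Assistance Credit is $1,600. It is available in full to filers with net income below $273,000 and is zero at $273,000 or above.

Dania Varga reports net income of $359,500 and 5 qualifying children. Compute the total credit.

Child Tax Credit: base = 5 × $2,750 = $13,750. income exceeds $334,300 by $25,200, which is 34 full-or-partial $750 increments; reduction = 34 × $55 = $1,870, leaving $11,880.
Heating Assistance Credit: $359,500 meets or exceeds the $273,000 cutoff, so the credit is $0.
Total: $11,880 + $0 = $11,880.

$11,880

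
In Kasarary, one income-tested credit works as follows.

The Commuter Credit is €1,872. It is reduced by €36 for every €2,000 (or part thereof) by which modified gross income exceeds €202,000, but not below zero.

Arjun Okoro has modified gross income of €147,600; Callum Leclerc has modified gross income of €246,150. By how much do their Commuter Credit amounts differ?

€828

Arjun (€147,600): Commuter Credit: €147,600 is at or below the €202,000 threshold, so the full €1,872 applies.
Callum (€246,150): Commuter Credit: income exceeds €202,000 by €44,150, which is 23 full-or-partial €2,000 increments; reduction = 23 × €36 = €828, leaving €1,044.
Difference: |€1,872 − €1,044| = €828.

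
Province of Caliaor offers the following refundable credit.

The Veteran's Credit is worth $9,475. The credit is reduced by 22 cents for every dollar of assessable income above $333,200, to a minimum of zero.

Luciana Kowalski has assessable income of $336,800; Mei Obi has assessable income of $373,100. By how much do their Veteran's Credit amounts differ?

Luciana ($336,800): Veteran's Credit: 22% of the $3,600 excess over $333,200 is $792; credit = $9,475 − $792 = $8,683.
Mei ($373,100): Veteran's Credit: 22% of the $39,900 excess over $333,200 is $8,778; credit = $9,475 − $8,778 = $697.
Difference: |$8,683 − $697| = $7,986.

$7,986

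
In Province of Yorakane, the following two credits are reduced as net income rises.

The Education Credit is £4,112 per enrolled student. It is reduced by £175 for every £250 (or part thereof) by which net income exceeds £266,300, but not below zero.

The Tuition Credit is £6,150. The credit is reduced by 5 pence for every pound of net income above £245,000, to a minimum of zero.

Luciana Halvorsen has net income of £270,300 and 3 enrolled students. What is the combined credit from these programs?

Education Credit: base = 3 × £4,112 = £12,336. income exceeds £266,300 by £4,000, which is 16 full-or-partial £250 increments; reduction = 16 × £175 = £2,800, leaving £9,536.
Tuition Credit: 5% of the £25,300 excess over £245,000 is £1,265; credit = £6,150 − £1,265 = £4,885.
Total: £9,536 + £4,885 = £14,421.

£14,421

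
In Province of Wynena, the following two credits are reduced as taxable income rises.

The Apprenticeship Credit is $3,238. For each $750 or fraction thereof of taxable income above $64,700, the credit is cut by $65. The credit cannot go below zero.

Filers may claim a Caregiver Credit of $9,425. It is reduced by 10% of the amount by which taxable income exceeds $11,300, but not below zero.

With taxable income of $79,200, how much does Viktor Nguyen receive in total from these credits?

Apprenticeship Credit: income exceeds $64,700 by $14,500, which is 20 full-or-partial $750 increments; reduction = 20 × $65 = $1,300, leaving $1,938.
Caregiver Credit: 10% of the $67,900 excess over $11,300 is $6,790; credit = $9,425 − $6,790 = $2,635.
Total: $1,938 + $2,635 = $4,573.

$4,573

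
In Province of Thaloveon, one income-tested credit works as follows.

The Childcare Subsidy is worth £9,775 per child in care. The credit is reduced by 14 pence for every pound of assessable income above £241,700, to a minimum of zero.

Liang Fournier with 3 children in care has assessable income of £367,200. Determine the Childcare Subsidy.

Childcare Subsidy: base = 3 × £9,775 = £29,325. 14% of the £125,500 excess over £241,700 is £17,570; credit = £29,325 − £17,570 = £11,755.

£11,755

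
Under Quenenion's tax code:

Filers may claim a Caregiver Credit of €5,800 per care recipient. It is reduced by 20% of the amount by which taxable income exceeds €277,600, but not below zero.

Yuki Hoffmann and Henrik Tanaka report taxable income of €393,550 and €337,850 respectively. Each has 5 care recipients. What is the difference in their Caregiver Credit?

Yuki (€393,550): Caregiver Credit: base = 5 × €5,800 = €29,000. 20% of the €115,950 excess over €277,600 is €23,190; credit = €29,000 − €23,190 = €5,810.
Henrik (€337,850): Caregiver Credit: base = 5 × €5,800 = €29,000. 20% of the €60,250 excess over €277,600 is €12,050; credit = €29,000 − €12,050 = €16,950.
Difference: |€5,810 − €16,950| = €11,140.

€11,140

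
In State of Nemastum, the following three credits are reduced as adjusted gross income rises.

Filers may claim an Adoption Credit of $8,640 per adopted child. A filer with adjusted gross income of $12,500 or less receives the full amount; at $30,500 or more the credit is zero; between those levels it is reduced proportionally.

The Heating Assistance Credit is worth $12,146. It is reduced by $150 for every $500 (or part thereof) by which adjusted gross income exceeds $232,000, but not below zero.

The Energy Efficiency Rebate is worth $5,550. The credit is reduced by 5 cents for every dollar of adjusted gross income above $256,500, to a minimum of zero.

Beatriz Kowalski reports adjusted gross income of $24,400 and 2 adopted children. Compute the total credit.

Adoption Credit: base = 2 × $8,640 = $17,280. $24,400 is $11,900 into a $18,000 phase-out range, leaving 6,100/18,000 of the credit: $17,280 × 6,100/18,000 = $5,856.
Heating Assistance Credit: $24,400 is at or below the $232,000 threshold, so the full $12,146 applies.
Energy Efficiency Rebate: $24,400 is at or below the $256,500 threshold, so the full $5,550 applies.
Total: $5,856 + $12,146 + $5,550 = $23,552.

$23,552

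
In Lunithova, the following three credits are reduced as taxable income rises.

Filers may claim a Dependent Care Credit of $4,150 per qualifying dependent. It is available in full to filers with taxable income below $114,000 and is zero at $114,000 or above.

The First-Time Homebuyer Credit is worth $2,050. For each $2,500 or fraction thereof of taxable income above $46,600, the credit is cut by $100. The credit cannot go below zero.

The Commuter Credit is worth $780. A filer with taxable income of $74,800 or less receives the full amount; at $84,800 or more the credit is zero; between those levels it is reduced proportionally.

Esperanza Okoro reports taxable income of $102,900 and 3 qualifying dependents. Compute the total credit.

$12,450

Dependent Care Credit: base = 3 × $4,150 = $12,450. $102,900 is below the $114,000 cutoff, so the full $12,450 applies.
First-Time Homebuyer Credit: income exceeds $46,600 by $56,300 → 23 increments × $100 = $2,300 ≥ base, so the credit is $0.
Commuter Credit: $102,900 is at or above $84,800, so the credit is $0.
Total: $12,450 + $0 + $0 = $12,450.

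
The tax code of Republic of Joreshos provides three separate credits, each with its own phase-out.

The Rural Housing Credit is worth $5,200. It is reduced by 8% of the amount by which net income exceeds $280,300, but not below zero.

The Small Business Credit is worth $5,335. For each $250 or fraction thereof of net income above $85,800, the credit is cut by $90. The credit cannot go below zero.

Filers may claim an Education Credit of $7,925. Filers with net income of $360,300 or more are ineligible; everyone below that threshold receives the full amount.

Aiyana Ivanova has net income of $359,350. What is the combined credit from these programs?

Rural Housing Credit: 8% of the $79,050 excess over $280,300 is $6,324 ≥ base, so the credit is $0.
Small Business Credit: income exceeds $85,800 by $273,550 → 1095 increments × $90 = $98,550 ≥ base, so the credit is $0.
Education Credit: $359,350 is below the $360,300 cutoff, so the full $7,925 applies.
Total: $0 + $0 + $7,925 = $7,925.

$7,925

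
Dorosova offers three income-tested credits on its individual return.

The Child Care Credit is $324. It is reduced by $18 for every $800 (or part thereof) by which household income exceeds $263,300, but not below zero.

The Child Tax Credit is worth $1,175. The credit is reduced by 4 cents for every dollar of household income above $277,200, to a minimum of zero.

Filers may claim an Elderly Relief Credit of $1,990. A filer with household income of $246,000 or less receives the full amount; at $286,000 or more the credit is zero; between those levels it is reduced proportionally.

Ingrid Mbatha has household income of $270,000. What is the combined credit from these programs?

Child Care Credit: income exceeds $263,300 by $6,700, which is 9 full-or-partial $800 increments; reduction = 9 × $18 = $162, leaving $162.
Child Tax Credit: $270,000 is at or below the $277,200 threshold, so the full $1,175 applies.
Elderly Relief Credit: $270,000 is $24,000 into a $40,000 phase-out range, leaving 16,000/40,000 of the credit: $1,990 × 16,000/40,000 = $796.
Total: $162 + $1,175 + $796 = $2,133.

$2,133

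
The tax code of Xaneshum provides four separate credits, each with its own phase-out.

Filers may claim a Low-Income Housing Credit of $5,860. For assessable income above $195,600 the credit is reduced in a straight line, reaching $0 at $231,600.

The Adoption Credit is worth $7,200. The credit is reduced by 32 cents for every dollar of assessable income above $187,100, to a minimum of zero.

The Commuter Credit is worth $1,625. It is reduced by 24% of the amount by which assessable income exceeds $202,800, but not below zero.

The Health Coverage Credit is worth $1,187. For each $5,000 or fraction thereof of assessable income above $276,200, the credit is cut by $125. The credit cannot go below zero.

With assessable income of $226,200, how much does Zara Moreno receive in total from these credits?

Low-Income Housing Credit: $226,200 is $30,600 into a $36,000 phase-out range, leaving 5,400/36,000 of the credit: $5,860 × 5,400/36,000 = $879.
Adoption Credit: 32% of the $39,100 excess over $187,100 is $12,512 ≥ base, so the credit is $0.
Commuter Credit: 24% of the $23,400 excess over $202,800 is $5,616 ≥ base, so the credit is $0.
Health Coverage Credit: $226,200 is at or below the $276,200 threshold, so the full $1,187 applies.
Total: $879 + $0 + $0 + $1,187 = $2,066.

$2,066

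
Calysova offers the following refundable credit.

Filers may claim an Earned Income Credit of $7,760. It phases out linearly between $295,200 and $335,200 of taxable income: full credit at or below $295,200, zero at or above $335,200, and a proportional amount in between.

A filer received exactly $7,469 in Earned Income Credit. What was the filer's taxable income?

$7,469 is 7,469/7,760 of the full $7,760, so 291/7,760 of the $40,000 range has been used: income = $295,200 + $40,000 × 291/7,760 = $296,700.

$296,700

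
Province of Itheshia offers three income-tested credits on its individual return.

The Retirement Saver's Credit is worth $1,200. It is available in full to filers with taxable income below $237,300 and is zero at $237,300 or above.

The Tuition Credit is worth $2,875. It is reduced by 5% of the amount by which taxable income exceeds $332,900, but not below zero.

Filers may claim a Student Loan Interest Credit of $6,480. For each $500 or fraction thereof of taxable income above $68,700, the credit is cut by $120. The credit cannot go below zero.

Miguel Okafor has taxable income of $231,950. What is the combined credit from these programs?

$4,075

Retirement Saver's Credit: $231,950 is below the $237,300 cutoff, so the full $1,200 applies.
Tuition Credit: $231,950 is at or below the $332,900 threshold, so the full $2,875 applies.
Student Loan Interest Credit: income exceeds $68,700 by $163,250 → 327 increments × $120 = $39,240 ≥ base, so the credit is $0.
Total: $1,200 + $2,875 + $0 = $4,075.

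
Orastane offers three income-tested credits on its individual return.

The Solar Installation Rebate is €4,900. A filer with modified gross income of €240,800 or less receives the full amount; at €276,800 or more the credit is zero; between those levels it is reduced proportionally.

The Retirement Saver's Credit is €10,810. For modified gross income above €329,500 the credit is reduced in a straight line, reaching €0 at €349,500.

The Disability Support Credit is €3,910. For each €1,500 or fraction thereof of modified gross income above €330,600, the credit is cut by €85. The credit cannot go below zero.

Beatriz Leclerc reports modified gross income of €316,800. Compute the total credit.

Solar Installation Rebate: €316,800 is at or above €276,800, so the credit is €0.
Retirement Saver's Credit: €316,800 is at or below the €329,500 threshold, so the full €10,810 applies.
Disability Support Credit: €316,800 is at or below the €330,600 threshold, so the full €3,910 applies.
Total: €0 + €10,810 + €3,910 = €14,720.

€14,720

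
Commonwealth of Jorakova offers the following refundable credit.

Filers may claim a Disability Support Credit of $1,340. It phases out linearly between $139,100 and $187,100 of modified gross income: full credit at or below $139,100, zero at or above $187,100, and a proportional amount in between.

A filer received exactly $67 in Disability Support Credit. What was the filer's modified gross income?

$67 is 67/1,340 of the full $1,340, so 1,273/1,340 of the $48,000 range has been used: income = $139,100 + $48,000 × 1,273/1,340 = $184,700.

$184,700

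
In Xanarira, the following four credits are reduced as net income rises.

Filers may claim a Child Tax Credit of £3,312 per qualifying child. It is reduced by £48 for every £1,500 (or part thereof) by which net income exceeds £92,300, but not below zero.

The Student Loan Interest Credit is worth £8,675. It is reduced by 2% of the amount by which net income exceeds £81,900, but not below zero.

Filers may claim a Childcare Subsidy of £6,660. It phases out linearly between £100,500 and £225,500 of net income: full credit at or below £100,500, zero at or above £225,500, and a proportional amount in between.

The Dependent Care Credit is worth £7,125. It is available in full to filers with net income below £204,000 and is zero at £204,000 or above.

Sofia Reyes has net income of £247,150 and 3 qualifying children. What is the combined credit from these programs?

£10,314

Child Tax Credit: base = 3 × £3,312 = £9,936. income exceeds £92,300 by £154,850, which is 104 full-or-partial £1,500 increments; reduction = 104 × £48 = £4,992, leaving £4,944.
Student Loan Interest Credit: 2% of the £165,250 excess over £81,900 is £3,305; credit = £8,675 − £3,305 = £5,370.
Childcare Subsidy: £247,150 is at or above £225,500, so the credit is £0.
Dependent Care Credit: £247,150 meets or exceeds the £204,000 cutoff, so the credit is £0.
Total: £4,944 + £5,370 + £0 + £0 = £10,314.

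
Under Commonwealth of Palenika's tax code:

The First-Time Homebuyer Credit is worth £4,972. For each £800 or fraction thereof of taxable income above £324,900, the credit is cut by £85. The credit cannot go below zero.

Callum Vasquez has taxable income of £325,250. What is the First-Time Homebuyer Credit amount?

£4,887

First-Time Homebuyer Credit: income exceeds £324,900 by £350, which is 1 full-or-partial £800 increment; reduction = 1 × £85 = £85, leaving £4,887.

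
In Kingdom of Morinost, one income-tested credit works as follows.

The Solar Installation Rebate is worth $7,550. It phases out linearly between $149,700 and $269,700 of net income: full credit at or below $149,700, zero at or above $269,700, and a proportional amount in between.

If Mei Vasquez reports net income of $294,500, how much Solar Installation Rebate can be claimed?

$0

Solar Installation Rebate: $294,500 is at or above $269,700, so the credit is $0.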